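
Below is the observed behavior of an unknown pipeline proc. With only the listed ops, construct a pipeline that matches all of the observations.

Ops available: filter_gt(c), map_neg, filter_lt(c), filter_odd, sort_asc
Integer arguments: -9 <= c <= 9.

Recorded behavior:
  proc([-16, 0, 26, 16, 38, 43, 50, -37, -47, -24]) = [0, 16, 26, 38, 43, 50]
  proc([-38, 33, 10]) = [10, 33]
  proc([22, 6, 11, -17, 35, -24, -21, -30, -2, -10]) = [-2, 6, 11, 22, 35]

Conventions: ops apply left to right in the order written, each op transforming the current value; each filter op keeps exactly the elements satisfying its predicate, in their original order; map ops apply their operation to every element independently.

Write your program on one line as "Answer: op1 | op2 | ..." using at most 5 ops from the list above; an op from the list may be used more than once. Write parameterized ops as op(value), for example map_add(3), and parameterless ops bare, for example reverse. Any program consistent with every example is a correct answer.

filter_gt(-7) | map_neg | sort_asc | map_neg | sort_asc

Check, running the answer program on each example:
  [-16, 0, 26, 16, 38, 43, 50, -37, -47, -24] -> [0, 26, 16, 38, 43, 50] -> [0, -26, -16, -38, -43, -50] -> [-50, -43, -38, -26, -16, 0] -> [50, 43, 38, 26, 16, 0] -> [0, 16, 26, 38, 43, 50]
  [-38, 33, 10] -> [33, 10] -> [-33, -10] -> [-33, -10] -> [33, 10] -> [10, 33]
  [22, 6, 11, -17, 35, -24, -21, -30, -2, -10] -> [22, 6, 11, 35, -2] -> [-22, -6, -11, -35, 2] -> [-35, -22, -11, -6, 2] -> [35, 22, 11, 6, -2] -> [-2, 6, 11, 22, 35]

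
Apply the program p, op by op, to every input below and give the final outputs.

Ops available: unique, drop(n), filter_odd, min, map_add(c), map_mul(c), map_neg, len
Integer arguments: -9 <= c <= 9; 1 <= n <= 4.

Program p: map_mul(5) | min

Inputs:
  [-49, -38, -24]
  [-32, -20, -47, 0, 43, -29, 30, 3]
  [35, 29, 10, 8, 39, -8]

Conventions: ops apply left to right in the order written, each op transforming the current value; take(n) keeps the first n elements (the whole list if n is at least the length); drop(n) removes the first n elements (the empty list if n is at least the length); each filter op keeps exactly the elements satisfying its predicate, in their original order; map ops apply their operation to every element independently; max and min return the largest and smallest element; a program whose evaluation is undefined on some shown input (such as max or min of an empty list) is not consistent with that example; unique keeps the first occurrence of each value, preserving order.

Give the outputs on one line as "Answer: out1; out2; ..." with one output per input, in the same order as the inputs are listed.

-245; -235; -40

Execution, op by op:
  [-49, -38, -24] -> [-245, -190, -120] -> -245
  [-32, -20, -47, 0, 43, -29, 30, 3] -> [-160, -100, -235, 0, 215, -145, 150, 15] -> -235
  [35, 29, 10, 8, 39, -8] -> [175, 145, 50, 40, 195, -40] -> -40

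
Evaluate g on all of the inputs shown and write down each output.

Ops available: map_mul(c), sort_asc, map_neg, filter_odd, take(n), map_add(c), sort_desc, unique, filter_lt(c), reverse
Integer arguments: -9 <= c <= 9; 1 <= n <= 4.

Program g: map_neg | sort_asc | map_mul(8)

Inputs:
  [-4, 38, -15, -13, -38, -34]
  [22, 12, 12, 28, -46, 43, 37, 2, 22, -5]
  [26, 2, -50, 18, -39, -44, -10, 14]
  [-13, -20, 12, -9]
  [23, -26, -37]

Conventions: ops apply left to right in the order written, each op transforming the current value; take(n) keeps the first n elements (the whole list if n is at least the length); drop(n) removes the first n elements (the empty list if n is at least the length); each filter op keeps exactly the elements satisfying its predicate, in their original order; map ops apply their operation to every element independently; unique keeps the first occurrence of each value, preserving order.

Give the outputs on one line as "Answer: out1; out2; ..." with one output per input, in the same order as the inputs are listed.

Execution, op by op:
  [-4, 38, -15, -13, -38, -34] -> [4, -38, 15, 13, 38, 34] -> [-38, 4, 13, 15, 34, 38] -> [-304, 32, 104, 120, 272, 304]
  [22, 12, 12, 28, -46, 43, 37, 2, 22, -5] -> [-22, -12, -12, -28, 46, -43, -37, -2, -22, 5] -> [-43, -37, -28, -22, -22, -12, -12, -2, 5, 46] -> [-344, -296, -224, -176, -176, -96, -96, -16, 40, 368]
  [26, 2, -50, 18, -39, -44, -10, 14] -> [-26, -2, 50, -18, 39, 44, 10, -14] -> [-26, -18, -14, -2, 10, 39, 44, 50] -> [-208, -144, -112, -16, 80, 312, 352, 400]
  [-13, -20, 12, -9] -> [13, 20, -12, 9] -> [-12, 9, 13, 20] -> [-96, 72, 104, 160]
  [23, -26, -37] -> [-23, 26, 37] -> [-23, 26, 37] -> [-184, 208, 296]

[-304, 32, 104, 120, 272, 304]; [-344, -296, -224, -176, -176, -96, -96, -16, 40, 368]; [-208, -144, -112, -16, 80, 312, 352, 400]; [-96, 72, 104, 160]; [-184, 208, 296]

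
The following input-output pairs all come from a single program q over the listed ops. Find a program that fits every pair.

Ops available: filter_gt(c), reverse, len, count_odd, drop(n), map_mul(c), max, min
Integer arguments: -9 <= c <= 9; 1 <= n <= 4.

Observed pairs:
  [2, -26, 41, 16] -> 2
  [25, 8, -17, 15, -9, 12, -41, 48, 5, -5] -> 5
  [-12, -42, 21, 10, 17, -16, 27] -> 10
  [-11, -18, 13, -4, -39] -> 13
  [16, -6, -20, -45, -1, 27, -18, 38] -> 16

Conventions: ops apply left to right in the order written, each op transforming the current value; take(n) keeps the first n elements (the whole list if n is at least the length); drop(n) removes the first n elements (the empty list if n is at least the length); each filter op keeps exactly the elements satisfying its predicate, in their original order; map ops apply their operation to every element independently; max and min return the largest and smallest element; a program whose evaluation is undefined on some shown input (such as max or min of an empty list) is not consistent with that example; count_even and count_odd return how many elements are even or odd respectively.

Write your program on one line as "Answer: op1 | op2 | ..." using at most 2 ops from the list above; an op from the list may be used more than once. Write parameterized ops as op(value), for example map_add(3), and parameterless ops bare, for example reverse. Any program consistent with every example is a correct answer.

filter_gt(0) | min

Check, running the answer program on each example:
  [2, -26, 41, 16] -> [2, 41, 16] -> 2
  [25, 8, -17, 15, -9, 12, -41, 48, 5, -5] -> [25, 8, 15, 12, 48, 5] -> 5
  [-12, -42, 21, 10, 17, -16, 27] -> [21, 10, 17, 27] -> 10
  [-11, -18, 13, -4, -39] -> [13] -> 13
  [16, -6, -20, -45, -1, 27, -18, 38] -> [16, 27, 38] -> 16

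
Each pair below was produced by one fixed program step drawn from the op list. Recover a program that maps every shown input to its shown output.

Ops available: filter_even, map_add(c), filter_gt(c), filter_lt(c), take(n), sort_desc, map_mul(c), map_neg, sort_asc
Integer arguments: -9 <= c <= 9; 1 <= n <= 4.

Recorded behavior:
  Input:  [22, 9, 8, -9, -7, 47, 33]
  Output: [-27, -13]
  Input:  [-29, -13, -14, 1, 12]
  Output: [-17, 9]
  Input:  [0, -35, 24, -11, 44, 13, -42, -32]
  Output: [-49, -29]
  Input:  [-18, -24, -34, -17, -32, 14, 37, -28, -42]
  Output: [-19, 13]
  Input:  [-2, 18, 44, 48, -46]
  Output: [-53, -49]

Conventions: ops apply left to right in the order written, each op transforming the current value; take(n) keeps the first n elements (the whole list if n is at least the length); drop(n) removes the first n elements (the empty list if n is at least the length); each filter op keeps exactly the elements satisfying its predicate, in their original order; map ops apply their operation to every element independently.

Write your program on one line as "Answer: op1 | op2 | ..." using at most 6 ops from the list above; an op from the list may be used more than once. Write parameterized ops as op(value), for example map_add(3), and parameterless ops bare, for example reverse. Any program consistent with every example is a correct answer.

sort_desc | map_neg | filter_even | map_add(-5) | take(2)

Check, running the answer program on each example:
  [22, 9, 8, -9, -7, 47, 33] -> [47, 33, 22, 9, 8, -7, -9] -> [-47, -33, -22, -9, -8, 7, 9] -> [-22, -8] -> [-27, -13] -> [-27, -13]
  [-29, -13, -14, 1, 12] -> [12, 1, -13, -14, -29] -> [-12, -1, 13, 14, 29] -> [-12, 14] -> [-17, 9] -> [-17, 9]
  [0, -35, 24, -11, 44, 13, -42, -32] -> [44, 24, 13, 0, -11, -32, -35, -42] -> [-44, -24, -13, 0, 11, 32, 35, 42] -> [-44, -24, 0, 32, 42] -> [-49, -29, -5, 27, 37] -> [-49, -29]
  [-18, -24, -34, -17, -32, 14, 37, -28, -42] -> [37, 14, -17, -18, -24, -28, -32, -34, -42] -> [-37, -14, 17, 18, 24, 28, 32, 34, 42] -> [-14, 18, 24, 28, 32, 34, 42] -> [-19, 13, 19, 23, 27, 29, 37] -> [-19, 13]
  [-2, 18, 44, 48, -46] -> [48, 44, 18, -2, -46] -> [-48, -44, -18, 2, 46] -> [-48, -44, -18, 2, 46] -> [-53, -49, -23, -3, 41] -> [-53, -49]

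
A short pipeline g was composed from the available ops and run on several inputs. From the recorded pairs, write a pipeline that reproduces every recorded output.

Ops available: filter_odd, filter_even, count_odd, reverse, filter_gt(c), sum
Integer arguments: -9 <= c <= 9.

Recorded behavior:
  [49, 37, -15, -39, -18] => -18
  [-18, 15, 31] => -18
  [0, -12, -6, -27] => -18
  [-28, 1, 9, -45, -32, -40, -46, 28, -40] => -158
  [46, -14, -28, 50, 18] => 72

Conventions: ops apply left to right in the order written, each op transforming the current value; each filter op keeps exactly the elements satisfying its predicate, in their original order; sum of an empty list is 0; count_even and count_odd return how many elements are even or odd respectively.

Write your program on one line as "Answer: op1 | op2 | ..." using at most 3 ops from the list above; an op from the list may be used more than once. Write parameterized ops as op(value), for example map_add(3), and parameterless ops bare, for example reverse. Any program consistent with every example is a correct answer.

reverse | filter_even | sum

Check, running the answer program on each example:
  [49, 37, -15, -39, -18] -> [-18, -39, -15, 37, 49] -> [-18] -> -18
  [-18, 15, 31] -> [31, 15, -18] -> [-18] -> -18
  [0, -12, -6, -27] -> [-27, -6, -12, 0] -> [-6, -12, 0] -> -18
  [-28, 1, 9, -45, -32, -40, -46, 28, -40] -> [-40, 28, -46, -40, -32, -45, 9, 1, -28] -> [-40, 28, -46, -40, -32, -28] -> -158
  [46, -14, -28, 50, 18] -> [18, 50, -28, -14, 46] -> [18, 50, -28, -14, 46] -> 72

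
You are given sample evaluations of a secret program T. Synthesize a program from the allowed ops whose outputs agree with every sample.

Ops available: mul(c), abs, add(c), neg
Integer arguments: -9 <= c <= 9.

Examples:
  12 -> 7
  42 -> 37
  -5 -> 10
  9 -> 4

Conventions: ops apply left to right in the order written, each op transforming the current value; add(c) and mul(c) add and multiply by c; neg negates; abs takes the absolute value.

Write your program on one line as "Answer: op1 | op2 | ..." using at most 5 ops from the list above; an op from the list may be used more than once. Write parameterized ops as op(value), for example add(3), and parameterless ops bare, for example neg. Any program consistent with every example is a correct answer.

add(-7) | add(-3) | neg | add(-5) | abs

Check, running the answer program on each example:
  12 -> 5 -> 2 -> -2 -> -7 -> 7
  42 -> 35 -> 32 -> -32 -> -37 -> 37
  -5 -> -12 -> -15 -> 15 -> 10 -> 10
  9 -> 2 -> -1 -> 1 -> -4 -> 4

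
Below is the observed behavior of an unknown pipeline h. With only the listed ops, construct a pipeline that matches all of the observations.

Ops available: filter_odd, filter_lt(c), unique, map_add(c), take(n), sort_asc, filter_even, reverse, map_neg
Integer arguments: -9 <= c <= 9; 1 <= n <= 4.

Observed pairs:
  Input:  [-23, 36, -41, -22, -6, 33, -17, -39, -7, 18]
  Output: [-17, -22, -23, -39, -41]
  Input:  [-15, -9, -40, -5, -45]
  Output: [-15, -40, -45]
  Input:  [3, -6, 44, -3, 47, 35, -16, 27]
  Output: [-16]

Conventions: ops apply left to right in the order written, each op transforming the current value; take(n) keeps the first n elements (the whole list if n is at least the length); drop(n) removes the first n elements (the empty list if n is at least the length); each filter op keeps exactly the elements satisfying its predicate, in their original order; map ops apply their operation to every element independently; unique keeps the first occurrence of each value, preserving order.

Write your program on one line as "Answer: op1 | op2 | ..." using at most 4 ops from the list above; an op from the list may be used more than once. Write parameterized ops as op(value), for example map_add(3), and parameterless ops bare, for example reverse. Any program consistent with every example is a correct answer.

reverse | sort_asc | reverse | filter_lt(-9)

Check, running the answer program on each example:
  [-23, 36, -41, -22, -6, 33, -17, -39, -7, 18] -> [18, -7, -39, -17, 33, -6, -22, -41, 36, -23] -> [-41, -39, -23, -22, -17, -7, -6, 18, 33, 36] -> [36, 33, 18, -6, -7, -17, -22, -23, -39, -41] -> [-17, -22, -23, -39, -41]
  [-15, -9, -40, -5, -45] -> [-45, -5, -40, -9, -15] -> [-45, -40, -15, -9, -5] -> [-5, -9, -15, -40, -45] -> [-15, -40, -45]
  [3, -6, 44, -3, 47, 35, -16, 27] -> [27, -16, 35, 47, -3, 44, -6, 3] -> [-16, -6, -3, 3, 27, 35, 44, 47] -> [47, 44, 35, 27, 3, -3, -6, -16] -> [-16]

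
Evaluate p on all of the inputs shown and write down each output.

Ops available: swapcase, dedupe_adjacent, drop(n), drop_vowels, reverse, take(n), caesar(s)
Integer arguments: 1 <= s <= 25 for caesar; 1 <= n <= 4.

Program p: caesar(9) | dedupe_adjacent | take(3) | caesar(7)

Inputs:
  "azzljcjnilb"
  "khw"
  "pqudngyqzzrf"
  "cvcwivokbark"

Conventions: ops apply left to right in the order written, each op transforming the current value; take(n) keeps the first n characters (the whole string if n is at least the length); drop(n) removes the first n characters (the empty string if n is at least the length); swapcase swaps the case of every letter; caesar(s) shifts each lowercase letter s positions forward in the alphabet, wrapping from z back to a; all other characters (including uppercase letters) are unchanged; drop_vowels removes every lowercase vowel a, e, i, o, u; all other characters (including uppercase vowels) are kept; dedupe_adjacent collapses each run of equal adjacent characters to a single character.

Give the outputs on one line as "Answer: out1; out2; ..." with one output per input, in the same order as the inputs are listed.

Execution, op by op:
  "azzljcjnilb" -> "jiiuslswruk" -> "jiuslswruk" -> "jiu" -> "qpb"
  "khw" -> "tqf" -> "tqf" -> "tqf" -> "axm"
  "pqudngyqzzrf" -> "yzdmwphziiao" -> "yzdmwphziao" -> "yzd" -> "fgk"
  "cvcwivokbark" -> "lelfrextkjat" -> "lelfrextkjat" -> "lel" -> "sls"

"qpb"; "axm"; "fgk"; "sls"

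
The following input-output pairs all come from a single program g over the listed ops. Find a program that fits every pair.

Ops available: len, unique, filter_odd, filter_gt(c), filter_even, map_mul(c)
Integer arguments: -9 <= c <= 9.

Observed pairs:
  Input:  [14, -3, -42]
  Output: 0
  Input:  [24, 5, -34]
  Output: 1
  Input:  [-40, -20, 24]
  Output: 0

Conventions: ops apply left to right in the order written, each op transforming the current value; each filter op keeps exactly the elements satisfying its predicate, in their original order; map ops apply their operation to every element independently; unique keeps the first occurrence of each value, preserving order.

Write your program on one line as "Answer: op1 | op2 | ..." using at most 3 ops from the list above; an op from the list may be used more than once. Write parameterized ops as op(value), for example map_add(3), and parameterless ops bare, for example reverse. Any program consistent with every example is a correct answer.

filter_odd | filter_gt(-3) | len

Check, running the answer program on each example:
  [14, -3, -42] -> [-3] -> [] -> 0
  [24, 5, -34] -> [5] -> [5] -> 1
  [-40, -20, 24] -> [] -> [] -> 0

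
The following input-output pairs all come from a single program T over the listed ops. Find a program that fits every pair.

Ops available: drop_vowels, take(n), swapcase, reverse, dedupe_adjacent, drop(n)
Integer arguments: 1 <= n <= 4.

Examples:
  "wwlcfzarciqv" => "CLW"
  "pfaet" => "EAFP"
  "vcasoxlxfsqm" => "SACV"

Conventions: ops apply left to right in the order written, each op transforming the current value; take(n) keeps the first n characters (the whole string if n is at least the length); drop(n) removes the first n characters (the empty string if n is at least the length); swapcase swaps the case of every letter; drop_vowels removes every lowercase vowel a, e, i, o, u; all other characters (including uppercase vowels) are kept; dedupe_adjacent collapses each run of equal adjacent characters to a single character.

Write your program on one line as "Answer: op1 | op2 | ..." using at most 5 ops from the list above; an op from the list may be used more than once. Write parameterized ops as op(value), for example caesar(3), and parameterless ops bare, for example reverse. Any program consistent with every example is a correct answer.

take(4) | dedupe_adjacent | swapcase | reverse

Check, running the answer program on each example:
  "wwlcfzarciqv" -> "wwlc" -> "wlc" -> "WLC" -> "CLW"
  "pfaet" -> "pfae" -> "pfae" -> "PFAE" -> "EAFP"
  "vcasoxlxfsqm" -> "vcas" -> "vcas" -> "VCAS" -> "SACV"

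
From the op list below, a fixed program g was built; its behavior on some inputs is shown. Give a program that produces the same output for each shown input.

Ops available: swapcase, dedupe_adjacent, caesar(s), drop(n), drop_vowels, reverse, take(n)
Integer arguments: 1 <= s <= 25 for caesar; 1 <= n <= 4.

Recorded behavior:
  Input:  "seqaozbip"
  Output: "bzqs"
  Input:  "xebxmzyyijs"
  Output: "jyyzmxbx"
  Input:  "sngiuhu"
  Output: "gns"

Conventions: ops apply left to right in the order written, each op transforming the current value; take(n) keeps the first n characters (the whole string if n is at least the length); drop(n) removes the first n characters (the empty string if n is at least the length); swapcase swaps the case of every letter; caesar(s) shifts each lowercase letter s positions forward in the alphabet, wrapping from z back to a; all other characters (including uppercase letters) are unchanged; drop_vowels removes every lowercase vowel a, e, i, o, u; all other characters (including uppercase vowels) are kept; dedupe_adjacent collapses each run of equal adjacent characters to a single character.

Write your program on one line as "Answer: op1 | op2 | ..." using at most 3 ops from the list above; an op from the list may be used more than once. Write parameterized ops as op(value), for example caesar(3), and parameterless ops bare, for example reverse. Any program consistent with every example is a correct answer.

drop_vowels | reverse | drop(1)

Check, running the answer program on each example:
  "seqaozbip" -> "sqzbp" -> "pbzqs" -> "bzqs"
  "xebxmzyyijs" -> "xbxmzyyjs" -> "sjyyzmxbx" -> "jyyzmxbx"
  "sngiuhu" -> "sngh" -> "hgns" -> "gns"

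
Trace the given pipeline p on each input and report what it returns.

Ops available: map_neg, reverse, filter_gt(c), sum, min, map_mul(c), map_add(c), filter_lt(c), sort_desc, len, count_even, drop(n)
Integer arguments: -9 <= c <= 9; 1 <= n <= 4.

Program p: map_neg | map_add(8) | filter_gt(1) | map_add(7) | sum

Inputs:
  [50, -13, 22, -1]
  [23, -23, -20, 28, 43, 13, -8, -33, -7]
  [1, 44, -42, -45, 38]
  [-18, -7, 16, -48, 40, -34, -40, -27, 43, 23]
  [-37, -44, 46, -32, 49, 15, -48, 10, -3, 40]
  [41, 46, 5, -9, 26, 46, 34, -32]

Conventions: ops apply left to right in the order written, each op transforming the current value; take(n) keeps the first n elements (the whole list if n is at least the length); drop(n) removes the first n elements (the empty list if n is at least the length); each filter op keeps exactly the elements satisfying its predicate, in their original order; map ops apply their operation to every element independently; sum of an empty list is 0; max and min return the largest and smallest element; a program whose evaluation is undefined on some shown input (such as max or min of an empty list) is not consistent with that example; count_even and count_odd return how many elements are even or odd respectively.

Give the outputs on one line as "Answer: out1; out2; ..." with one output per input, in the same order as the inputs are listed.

Execution, op by op:
  [50, -13, 22, -1] -> [-50, 13, -22, 1] -> [-42, 21, -14, 9] -> [21, 9] -> [28, 16] -> 44
  [23, -23, -20, 28, 43, 13, -8, -33, -7] -> [-23, 23, 20, -28, -43, -13, 8, 33, 7] -> [-15, 31, 28, -20, -35, -5, 16, 41, 15] -> [31, 28, 16, 41, 15] -> [38, 35, 23, 48, 22] -> 166
  [1, 44, -42, -45, 38] -> [-1, -44, 42, 45, -38] -> [7, -36, 50, 53, -30] -> [7, 50, 53] -> [14, 57, 60] -> 131
  [-18, -7, 16, -48, 40, -34, -40, -27, 43, 23] -> [18, 7, -16, 48, -40, 34, 40, 27, -43, -23] -> [26, 15, -8, 56, -32, 42, 48, 35, -35, -15] -> [26, 15, 56, 42, 48, 35] -> [33, 22, 63, 49, 55, 42] -> 264
  [-37, -44, 46, -32, 49, 15, -48, 10, -3, 40] -> [37, 44, -46, 32, -49, -15, 48, -10, 3, -40] -> [45, 52, -38, 40, -41, -7, 56, -2, 11, -32] -> [45, 52, 40, 56, 11] -> [52, 59, 47, 63, 18] -> 239
  [41, 46, 5, -9, 26, 46, 34, -32] -> [-41, -46, -5, 9, -26, -46, -34, 32] -> [-33, -38, 3, 17, -18, -38, -26, 40] -> [3, 17, 40] -> [10, 24, 47] -> 81

44; 166; 131; 264; 239; 81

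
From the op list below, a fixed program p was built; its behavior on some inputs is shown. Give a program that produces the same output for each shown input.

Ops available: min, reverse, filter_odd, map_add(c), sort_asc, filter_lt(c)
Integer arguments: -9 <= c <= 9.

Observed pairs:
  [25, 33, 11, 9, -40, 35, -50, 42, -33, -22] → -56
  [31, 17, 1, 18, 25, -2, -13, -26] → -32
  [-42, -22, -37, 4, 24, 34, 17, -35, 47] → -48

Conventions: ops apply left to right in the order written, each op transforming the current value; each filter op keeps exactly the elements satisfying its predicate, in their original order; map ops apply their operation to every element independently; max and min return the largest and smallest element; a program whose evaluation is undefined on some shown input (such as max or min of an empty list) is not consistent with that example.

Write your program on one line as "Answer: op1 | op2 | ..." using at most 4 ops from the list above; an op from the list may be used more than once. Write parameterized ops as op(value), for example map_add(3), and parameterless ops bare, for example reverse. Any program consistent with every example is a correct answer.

sort_asc | filter_lt(5) | map_add(-6) | min

Check, running the answer program on each example:
  [25, 33, 11, 9, -40, 35, -50, 42, -33, -22] -> [-50, -40, -33, -22, 9, 11, 25, 33, 35, 42] -> [-50, -40, -33, -22] -> [-56, -46, -39, -28] -> -56
  [31, 17, 1, 18, 25, -2, -13, -26] -> [-26, -13, -2, 1, 17, 18, 25, 31] -> [-26, -13, -2, 1] -> [-32, -19, -8, -5] -> -32
  [-42, -22, -37, 4, 24, 34, 17, -35, 47] -> [-42, -37, -35, -22, 4, 17, 24, 34, 47] -> [-42, -37, -35, -22, 4] -> [-48, -43, -41, -28, -2] -> -48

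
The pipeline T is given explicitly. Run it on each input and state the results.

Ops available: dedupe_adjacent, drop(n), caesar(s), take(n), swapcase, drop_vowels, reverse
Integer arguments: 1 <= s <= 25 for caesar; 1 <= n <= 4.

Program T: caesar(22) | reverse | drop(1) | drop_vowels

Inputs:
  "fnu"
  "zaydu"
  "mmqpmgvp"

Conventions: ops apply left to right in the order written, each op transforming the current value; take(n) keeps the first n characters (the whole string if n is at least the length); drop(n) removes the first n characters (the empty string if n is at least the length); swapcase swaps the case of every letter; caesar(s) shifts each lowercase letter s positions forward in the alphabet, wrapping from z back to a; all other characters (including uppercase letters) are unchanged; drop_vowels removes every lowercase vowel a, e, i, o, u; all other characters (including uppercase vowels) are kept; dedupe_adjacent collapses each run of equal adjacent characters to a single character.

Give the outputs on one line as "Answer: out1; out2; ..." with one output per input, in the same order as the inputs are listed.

Execution, op by op:
  "fnu" -> "bjq" -> "qjb" -> "jb" -> "jb"
  "zaydu" -> "vwuzq" -> "qzuwv" -> "zuwv" -> "zwv"
  "mmqpmgvp" -> "iimlicrl" -> "lrcilmii" -> "rcilmii" -> "rclm"

"jb"; "zwv"; "rclm"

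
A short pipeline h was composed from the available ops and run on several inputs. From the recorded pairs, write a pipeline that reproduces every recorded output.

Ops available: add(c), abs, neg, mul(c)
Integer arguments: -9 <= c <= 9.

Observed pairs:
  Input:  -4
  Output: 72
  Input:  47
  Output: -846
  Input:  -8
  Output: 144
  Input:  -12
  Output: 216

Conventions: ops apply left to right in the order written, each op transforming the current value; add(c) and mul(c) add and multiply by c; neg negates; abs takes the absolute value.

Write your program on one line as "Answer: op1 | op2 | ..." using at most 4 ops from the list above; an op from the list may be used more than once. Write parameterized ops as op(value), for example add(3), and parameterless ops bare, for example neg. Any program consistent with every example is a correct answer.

mul(-6) | neg | mul(-3)

Check, running the answer program on each example:
  -4 -> 24 -> -24 -> 72
  47 -> -282 -> 282 -> -846
  -8 -> 48 -> -48 -> 144
  -12 -> 72 -> -72 -> 216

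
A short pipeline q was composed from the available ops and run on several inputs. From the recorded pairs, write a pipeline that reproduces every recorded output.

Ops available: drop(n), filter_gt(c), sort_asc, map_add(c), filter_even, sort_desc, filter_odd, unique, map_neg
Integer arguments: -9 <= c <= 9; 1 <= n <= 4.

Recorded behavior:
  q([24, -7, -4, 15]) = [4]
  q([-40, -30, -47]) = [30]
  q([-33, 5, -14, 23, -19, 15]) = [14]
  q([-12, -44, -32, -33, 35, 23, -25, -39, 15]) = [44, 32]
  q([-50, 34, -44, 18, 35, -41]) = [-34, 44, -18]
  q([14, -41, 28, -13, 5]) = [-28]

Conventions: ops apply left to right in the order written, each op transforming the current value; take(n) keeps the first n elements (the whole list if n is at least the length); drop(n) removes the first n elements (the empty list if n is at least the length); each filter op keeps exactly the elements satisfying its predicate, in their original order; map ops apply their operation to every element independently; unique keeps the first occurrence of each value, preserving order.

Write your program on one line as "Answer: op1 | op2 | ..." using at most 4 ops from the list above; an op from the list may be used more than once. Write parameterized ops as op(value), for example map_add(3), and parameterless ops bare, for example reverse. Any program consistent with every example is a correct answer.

drop(1) | filter_even | map_neg

Check, running the answer program on each example:
  [24, -7, -4, 15] -> [-7, -4, 15] -> [-4] -> [4]
  [-40, -30, -47] -> [-30, -47] -> [-30] -> [30]
  [-33, 5, -14, 23, -19, 15] -> [5, -14, 23, -19, 15] -> [-14] -> [14]
  [-12, -44, -32, -33, 35, 23, -25, -39, 15] -> [-44, -32, -33, 35, 23, -25, -39, 15] -> [-44, -32] -> [44, 32]
  [-50, 34, -44, 18, 35, -41] -> [34, -44, 18, 35, -41] -> [34, -44, 18] -> [-34, 44, -18]
  [14, -41, 28, -13, 5] -> [-41, 28, -13, 5] -> [28] -> [-28]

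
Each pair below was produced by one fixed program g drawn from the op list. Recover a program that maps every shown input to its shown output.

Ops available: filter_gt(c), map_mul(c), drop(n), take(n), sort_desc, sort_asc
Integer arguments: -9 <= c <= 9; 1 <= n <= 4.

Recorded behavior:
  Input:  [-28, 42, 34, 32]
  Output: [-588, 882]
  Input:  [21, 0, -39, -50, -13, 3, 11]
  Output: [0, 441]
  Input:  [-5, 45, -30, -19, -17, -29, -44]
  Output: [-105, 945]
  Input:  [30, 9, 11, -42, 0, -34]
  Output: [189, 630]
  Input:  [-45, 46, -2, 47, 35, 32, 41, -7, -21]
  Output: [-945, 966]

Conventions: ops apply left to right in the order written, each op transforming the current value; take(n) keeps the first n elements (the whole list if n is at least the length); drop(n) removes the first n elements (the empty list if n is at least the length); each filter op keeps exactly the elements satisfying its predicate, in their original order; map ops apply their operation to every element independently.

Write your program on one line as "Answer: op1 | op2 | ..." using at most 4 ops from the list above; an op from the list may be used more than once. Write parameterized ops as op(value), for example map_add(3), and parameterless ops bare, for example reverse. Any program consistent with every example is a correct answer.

take(2) | map_mul(-7) | map_mul(-3) | sort_asc

Check, running the answer program on each example:
  [-28, 42, 34, 32] -> [-28, 42] -> [196, -294] -> [-588, 882] -> [-588, 882]
  [21, 0, -39, -50, -13, 3, 11] -> [21, 0] -> [-147, 0] -> [441, 0] -> [0, 441]
  [-5, 45, -30, -19, -17, -29, -44] -> [-5, 45] -> [35, -315] -> [-105, 945] -> [-105, 945]
  [30, 9, 11, -42, 0, -34] -> [30, 9] -> [-210, -63] -> [630, 189] -> [189, 630]
  [-45, 46, -2, 47, 35, 32, 41, -7, -21] -> [-45, 46] -> [315, -322] -> [-945, 966] -> [-945, 966]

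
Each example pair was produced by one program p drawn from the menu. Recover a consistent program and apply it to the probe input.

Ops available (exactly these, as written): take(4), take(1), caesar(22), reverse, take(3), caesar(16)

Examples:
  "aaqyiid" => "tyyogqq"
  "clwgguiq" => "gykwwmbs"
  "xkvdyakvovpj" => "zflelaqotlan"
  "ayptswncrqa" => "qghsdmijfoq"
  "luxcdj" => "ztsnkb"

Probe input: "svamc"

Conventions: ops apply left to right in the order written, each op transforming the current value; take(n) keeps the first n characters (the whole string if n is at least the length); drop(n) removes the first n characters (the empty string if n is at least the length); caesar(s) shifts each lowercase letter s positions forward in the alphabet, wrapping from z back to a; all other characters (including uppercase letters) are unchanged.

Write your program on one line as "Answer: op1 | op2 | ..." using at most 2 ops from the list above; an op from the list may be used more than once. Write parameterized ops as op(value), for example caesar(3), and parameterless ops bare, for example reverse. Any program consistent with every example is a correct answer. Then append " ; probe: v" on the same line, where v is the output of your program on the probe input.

reverse | caesar(16) ; probe: "scqli"

Check, running the answer program on each example:
  "aaqyiid" -> "diiyqaa" -> "tyyogqq"
  "clwgguiq" -> "qiuggwlc" -> "gykwwmbs"
  "xkvdyakvovpj" -> "jpvovkaydvkx" -> "zflelaqotlan"
  "ayptswncrqa" -> "aqrcnwstpya" -> "qghsdmijfoq"
  "luxcdj" -> "jdcxul" -> "ztsnkb"
  probe: "svamc" -> "cmavs" -> "scqli"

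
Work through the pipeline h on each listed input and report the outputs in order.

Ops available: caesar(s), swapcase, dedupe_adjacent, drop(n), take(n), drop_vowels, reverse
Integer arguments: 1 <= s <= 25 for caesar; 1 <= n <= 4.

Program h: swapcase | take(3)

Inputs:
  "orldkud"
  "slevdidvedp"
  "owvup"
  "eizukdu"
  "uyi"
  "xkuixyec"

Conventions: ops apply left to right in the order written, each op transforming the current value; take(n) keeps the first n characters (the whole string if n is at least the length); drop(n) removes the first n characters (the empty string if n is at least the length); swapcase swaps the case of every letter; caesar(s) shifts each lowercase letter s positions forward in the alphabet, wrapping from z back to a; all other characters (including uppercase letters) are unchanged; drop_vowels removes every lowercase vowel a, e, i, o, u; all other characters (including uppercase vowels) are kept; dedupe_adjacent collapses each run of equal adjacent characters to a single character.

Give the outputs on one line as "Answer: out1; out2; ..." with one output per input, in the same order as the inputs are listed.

"ORL"; "SLE"; "OWV"; "EIZ"; "UYI"; "XKU"

Execution, op by op:
  "orldkud" -> "ORLDKUD" -> "ORL"
  "slevdidvedp" -> "SLEVDIDVEDP" -> "SLE"
  "owvup" -> "OWVUP" -> "OWV"
  "eizukdu" -> "EIZUKDU" -> "EIZ"
  "uyi" -> "UYI" -> "UYI"
  "xkuixyec" -> "XKUIXYEC" -> "XKU"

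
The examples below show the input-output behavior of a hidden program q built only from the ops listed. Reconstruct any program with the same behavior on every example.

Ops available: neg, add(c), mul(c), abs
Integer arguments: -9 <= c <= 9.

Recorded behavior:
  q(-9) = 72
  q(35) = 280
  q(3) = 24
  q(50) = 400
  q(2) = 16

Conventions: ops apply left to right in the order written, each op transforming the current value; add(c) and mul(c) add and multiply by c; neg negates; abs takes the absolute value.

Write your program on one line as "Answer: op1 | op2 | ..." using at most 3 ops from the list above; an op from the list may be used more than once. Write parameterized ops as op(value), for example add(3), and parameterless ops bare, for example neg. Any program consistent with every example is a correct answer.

mul(-8) | abs

Check, running the answer program on each example:
  -9 -> 72 -> 72
  35 -> -280 -> 280
  3 -> -24 -> 24
  50 -> -400 -> 400
  2 -> -16 -> 16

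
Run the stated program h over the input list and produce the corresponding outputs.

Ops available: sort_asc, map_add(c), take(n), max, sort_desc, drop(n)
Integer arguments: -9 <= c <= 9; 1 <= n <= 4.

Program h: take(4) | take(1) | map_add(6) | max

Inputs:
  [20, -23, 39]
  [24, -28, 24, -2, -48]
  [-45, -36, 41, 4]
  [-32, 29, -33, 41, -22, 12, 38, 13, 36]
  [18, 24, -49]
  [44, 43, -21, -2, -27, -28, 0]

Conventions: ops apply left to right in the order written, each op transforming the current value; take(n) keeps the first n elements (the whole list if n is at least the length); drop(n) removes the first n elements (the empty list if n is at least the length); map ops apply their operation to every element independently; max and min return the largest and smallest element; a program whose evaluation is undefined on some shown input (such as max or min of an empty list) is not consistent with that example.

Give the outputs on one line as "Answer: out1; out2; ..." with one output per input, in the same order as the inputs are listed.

Execution, op by op:
  [20, -23, 39] -> [20, -23, 39] -> [20] -> [26] -> 26
  [24, -28, 24, -2, -48] -> [24, -28, 24, -2] -> [24] -> [30] -> 30
  [-45, -36, 41, 4] -> [-45, -36, 41, 4] -> [-45] -> [-39] -> -39
  [-32, 29, -33, 41, -22, 12, 38, 13, 36] -> [-32, 29, -33, 41] -> [-32] -> [-26] -> -26
  [18, 24, -49] -> [18, 24, -49] -> [18] -> [24] -> 24
  [44, 43, -21, -2, -27, -28, 0] -> [44, 43, -21, -2] -> [44] -> [50] -> 50

26; 30; -39; -26; 24; 50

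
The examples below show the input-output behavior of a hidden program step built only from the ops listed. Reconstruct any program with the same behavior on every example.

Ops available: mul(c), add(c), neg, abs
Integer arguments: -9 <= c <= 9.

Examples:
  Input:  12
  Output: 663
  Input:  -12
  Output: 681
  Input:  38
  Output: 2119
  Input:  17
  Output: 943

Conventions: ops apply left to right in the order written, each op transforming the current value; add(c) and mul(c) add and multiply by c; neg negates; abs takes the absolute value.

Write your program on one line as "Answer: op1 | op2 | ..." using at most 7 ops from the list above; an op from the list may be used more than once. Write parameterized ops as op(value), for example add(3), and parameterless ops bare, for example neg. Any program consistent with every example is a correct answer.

mul(8) | mul(7) | neg | add(9) | mul(-1) | abs

Check, running the answer program on each example:
  12 -> 96 -> 672 -> -672 -> -663 -> 663 -> 663
  -12 -> -96 -> -672 -> 672 -> 681 -> -681 -> 681
  38 -> 304 -> 2128 -> -2128 -> -2119 -> 2119 -> 2119
  17 -> 136 -> 952 -> -952 -> -943 -> 943 -> 943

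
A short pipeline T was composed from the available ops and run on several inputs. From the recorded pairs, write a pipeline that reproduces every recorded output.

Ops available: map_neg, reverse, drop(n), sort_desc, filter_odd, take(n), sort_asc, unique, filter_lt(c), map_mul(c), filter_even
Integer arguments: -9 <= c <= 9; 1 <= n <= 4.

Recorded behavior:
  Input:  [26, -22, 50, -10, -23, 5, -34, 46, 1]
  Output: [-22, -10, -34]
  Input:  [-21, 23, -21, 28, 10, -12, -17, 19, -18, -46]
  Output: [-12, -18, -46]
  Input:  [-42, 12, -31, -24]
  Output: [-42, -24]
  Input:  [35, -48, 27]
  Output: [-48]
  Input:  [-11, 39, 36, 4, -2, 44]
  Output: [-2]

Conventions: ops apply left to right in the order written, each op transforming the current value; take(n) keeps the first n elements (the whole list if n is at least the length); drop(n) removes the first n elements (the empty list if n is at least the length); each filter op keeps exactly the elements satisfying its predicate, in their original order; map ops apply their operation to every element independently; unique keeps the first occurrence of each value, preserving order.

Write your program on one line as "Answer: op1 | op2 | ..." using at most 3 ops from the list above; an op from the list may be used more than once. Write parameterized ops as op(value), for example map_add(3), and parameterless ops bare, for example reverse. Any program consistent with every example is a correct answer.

unique | filter_lt(3) | filter_even

Check, running the answer program on each example:
  [26, -22, 50, -10, -23, 5, -34, 46, 1] -> [26, -22, 50, -10, -23, 5, -34, 46, 1] -> [-22, -10, -23, -34, 1] -> [-22, -10, -34]
  [-21, 23, -21, 28, 10, -12, -17, 19, -18, -46] -> [-21, 23, 28, 10, -12, -17, 19, -18, -46] -> [-21, -12, -17, -18, -46] -> [-12, -18, -46]
  [-42, 12, -31, -24] -> [-42, 12, -31, -24] -> [-42, -31, -24] -> [-42, -24]
  [35, -48, 27] -> [35, -48, 27] -> [-48] -> [-48]
  [-11, 39, 36, 4, -2, 44] -> [-11, 39, 36, 4, -2, 44] -> [-11, -2] -> [-2]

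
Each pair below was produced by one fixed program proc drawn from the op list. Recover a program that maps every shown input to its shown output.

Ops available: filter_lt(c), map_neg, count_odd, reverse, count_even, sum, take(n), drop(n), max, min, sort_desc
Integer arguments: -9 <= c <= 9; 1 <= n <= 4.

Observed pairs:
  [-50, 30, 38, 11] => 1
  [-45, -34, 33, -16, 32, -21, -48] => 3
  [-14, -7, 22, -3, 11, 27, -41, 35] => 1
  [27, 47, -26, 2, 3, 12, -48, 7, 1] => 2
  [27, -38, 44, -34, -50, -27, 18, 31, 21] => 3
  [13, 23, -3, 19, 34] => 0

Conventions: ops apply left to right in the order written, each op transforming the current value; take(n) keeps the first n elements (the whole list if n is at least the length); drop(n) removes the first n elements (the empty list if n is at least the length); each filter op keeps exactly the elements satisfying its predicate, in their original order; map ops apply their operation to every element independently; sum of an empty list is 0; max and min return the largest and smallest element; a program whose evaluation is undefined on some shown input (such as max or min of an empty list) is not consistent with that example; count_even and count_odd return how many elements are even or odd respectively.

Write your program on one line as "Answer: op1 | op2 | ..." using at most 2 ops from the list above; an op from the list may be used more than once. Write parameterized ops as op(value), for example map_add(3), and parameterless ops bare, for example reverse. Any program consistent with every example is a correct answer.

filter_lt(-9) | count_even

Check, running the answer program on each example:
  [-50, 30, 38, 11] -> [-50] -> 1
  [-45, -34, 33, -16, 32, -21, -48] -> [-45, -34, -16, -21, -48] -> 3
  [-14, -7, 22, -3, 11, 27, -41, 35] -> [-14, -41] -> 1
  [27, 47, -26, 2, 3, 12, -48, 7, 1] -> [-26, -48] -> 2
  [27, -38, 44, -34, -50, -27, 18, 31, 21] -> [-38, -34, -50, -27] -> 3
  [13, 23, -3, 19, 34] -> [] -> 0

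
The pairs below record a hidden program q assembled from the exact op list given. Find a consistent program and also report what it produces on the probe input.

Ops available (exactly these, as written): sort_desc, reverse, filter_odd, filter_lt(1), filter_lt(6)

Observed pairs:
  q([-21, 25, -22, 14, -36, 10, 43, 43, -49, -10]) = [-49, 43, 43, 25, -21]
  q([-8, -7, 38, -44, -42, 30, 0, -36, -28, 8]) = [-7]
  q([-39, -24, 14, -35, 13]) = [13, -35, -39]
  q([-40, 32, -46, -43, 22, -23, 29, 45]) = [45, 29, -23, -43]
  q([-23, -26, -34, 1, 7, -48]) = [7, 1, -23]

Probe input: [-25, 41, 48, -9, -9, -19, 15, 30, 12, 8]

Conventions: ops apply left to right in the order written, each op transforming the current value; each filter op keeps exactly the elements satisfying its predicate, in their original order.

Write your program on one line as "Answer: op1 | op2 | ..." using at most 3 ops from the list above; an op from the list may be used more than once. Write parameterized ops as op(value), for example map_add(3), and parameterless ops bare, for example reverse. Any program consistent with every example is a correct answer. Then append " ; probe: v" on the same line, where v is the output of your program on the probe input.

reverse | filter_odd ; probe: [15, -19, -9, -9, 41, -25]

Check, running the answer program on each example:
  [-21, 25, -22, 14, -36, 10, 43, 43, -49, -10] -> [-10, -49, 43, 43, 10, -36, 14, -22, 25, -21] -> [-49, 43, 43, 25, -21]
  [-8, -7, 38, -44, -42, 30, 0, -36, -28, 8] -> [8, -28, -36, 0, 30, -42, -44, 38, -7, -8] -> [-7]
  [-39, -24, 14, -35, 13] -> [13, -35, 14, -24, -39] -> [13, -35, -39]
  [-40, 32, -46, -43, 22, -23, 29, 45] -> [45, 29, -23, 22, -43, -46, 32, -40] -> [45, 29, -23, -43]
  [-23, -26, -34, 1, 7, -48] -> [-48, 7, 1, -34, -26, -23] -> [7, 1, -23]
  probe: [-25, 41, 48, -9, -9, -19, 15, 30, 12, 8] -> [8, 12, 30, 15, -19, -9, -9, 48, 41, -25] -> [15, -19, -9, -9, 41, -25]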